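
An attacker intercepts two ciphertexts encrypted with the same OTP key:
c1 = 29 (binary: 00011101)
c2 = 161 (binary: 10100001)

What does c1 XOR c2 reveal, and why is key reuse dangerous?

Step 1: c1 XOR c2 = (m1 XOR k) XOR (m2 XOR k).
Step 2: By XOR associativity/commutativity: = m1 XOR m2 XOR k XOR k = m1 XOR m2.
Step 3: 00011101 XOR 10100001 = 10111100 = 188.
Step 4: The key cancels out! An attacker learns m1 XOR m2 = 188, revealing the relationship between plaintexts.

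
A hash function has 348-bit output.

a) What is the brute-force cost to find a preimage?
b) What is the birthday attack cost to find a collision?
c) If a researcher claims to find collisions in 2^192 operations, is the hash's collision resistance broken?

Step 1: Preimage resistance requires brute-force of 2^348 operations.
Step 2: Collision resistance (birthday bound) = 2^(348/2) = 2^174.
Step 3: The claimed attack costs 2^192 operations.
Step 4: Since 2^192 >= 2^174, the claimed attack is no faster than the generic birthday attack, so this does not break collision resistance.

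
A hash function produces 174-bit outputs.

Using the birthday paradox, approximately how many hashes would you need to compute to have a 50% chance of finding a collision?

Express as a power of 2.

Step 1: The birthday paradox gives collision probability ~50% after sqrt(2^n) = 2^(n/2) hashes.
Step 2: For 174-bit output: 2^(174/2) = 2^87.
Step 3: Approximately 2^87 hash computations needed.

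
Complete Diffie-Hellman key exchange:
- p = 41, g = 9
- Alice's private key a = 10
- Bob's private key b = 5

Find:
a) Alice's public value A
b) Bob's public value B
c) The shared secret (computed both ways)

Step 1: A = g^a mod p = 9^10 mod 41 = 40.
Step 2: B = g^b mod p = 9^5 mod 41 = 9.
Step 3: Alice computes s = B^a mod p = 9^10 mod 41 = 40.
Step 4: Bob computes s = A^b mod p = 40^5 mod 41 = 40.
Both sides agree: shared secret = 40.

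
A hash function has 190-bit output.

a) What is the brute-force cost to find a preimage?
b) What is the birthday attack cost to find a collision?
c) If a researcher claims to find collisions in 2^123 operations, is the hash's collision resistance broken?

Step 1: Preimage resistance requires brute-force of 2^190 operations.
Step 2: Collision resistance (birthday bound) = 2^(190/2) = 2^95.
Step 3: The claimed attack costs 2^123 operations.
Step 4: Since 2^123 >= 2^95, the claimed attack is no faster than the generic birthday attack, so this does not break collision resistance.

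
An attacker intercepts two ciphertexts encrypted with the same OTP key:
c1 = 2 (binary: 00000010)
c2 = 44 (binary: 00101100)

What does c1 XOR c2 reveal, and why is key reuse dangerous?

Step 1: c1 XOR c2 = (m1 XOR k) XOR (m2 XOR k).
Step 2: By XOR associativity/commutativity: = m1 XOR m2 XOR k XOR k = m1 XOR m2.
Step 3: 00000010 XOR 00101100 = 00101110 = 46.
Step 4: The key cancels out! An attacker learns m1 XOR m2 = 46, revealing the relationship between plaintexts.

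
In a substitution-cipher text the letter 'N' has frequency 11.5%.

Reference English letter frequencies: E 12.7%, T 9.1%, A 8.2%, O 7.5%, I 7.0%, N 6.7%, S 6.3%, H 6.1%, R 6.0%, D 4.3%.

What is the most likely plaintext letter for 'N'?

Step 1: The observed frequency is 11.5%.
Step 2: Compare with English frequencies:
  E: 12.7% (difference: 1.2%) <-- closest
  T: 9.1% (difference: 2.4%)
  A: 8.2% (difference: 3.3%)
  O: 7.5% (difference: 4.0%)
  I: 7.0% (difference: 4.5%)
  N: 6.7% (difference: 4.8%)
  S: 6.3% (difference: 5.2%)
  H: 6.1% (difference: 5.4%)
  R: 6.0% (difference: 5.5%)
  D: 4.3% (difference: 7.2%)
Step 3: 'N' most likely represents 'E' (frequency 12.7%).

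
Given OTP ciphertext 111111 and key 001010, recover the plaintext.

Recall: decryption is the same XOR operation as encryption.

Step 1: XOR ciphertext with key:
  Ciphertext: 111111
  Key:        001010
  XOR:        110101
Step 2: Plaintext = 110101 = 53 in decimal.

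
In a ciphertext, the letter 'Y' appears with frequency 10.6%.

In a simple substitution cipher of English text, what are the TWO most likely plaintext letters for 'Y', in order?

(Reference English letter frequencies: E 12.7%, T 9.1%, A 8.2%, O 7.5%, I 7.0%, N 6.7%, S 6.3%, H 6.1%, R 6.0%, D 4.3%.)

Step 1: Observed frequency of 'Y' is 10.6%.
Step 2: Compute distances to each reference frequency and sort:
  T (9.1%): difference = 1.5% <-- BEST
  E (12.7%): difference = 2.1% <-- RUNNER-UP
  A (8.2%): difference = 2.4%
  O (7.5%): difference = 3.1%
  I (7.0%): difference = 3.6%
Step 3: Most likely is 'T' (9.1%, diff 1.5%); second most likely is 'E' (12.7%, diff 2.1%).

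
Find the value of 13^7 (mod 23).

Step 1: Compute 13^7 mod 23 step by step, reducing modulo 23 at each step.
  13^1 mod 23 = 13
  13^2 mod 23 = (13 * 13) mod 23 = 8
  13^3 mod 23 = (8 * 13) mod 23 = 12
  13^4 mod 23 = (12 * 13) mod 23 = 18
  13^5 mod 23 = (18 * 13) mod 23 = 4
  13^6 mod 23 = (4 * 13) mod 23 = 6
  13^7 mod 23 = (6 * 13) mod 23 = 9
Step 2: Result = 9.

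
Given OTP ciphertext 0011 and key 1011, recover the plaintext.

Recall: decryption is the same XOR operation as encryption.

Step 1: XOR ciphertext with key:
  Ciphertext: 0011
  Key:        1011
  XOR:        1000
Step 2: Plaintext = 1000 = 8 in decimal.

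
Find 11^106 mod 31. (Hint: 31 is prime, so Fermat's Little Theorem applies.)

Step 1: Since 31 is prime, by Fermat's Little Theorem: 11^30 = 1 (mod 31).
Step 2: Reduce exponent: 106 mod 30 = 16.
Step 3: So 11^106 = 11^16 (mod 31).
Step 4: 11^16 mod 31 = 20.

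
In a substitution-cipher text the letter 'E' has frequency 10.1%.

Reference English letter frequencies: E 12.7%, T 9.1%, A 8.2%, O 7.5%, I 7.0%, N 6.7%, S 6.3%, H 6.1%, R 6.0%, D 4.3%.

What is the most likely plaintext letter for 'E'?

Step 1: The observed frequency is 10.1%.
Step 2: Compare with English frequencies:
  E: 12.7% (difference: 2.6%)
  T: 9.1% (difference: 1.0%) <-- closest
  A: 8.2% (difference: 1.9%)
  O: 7.5% (difference: 2.6%)
  I: 7.0% (difference: 3.1%)
  N: 6.7% (difference: 3.4%)
  S: 6.3% (difference: 3.8%)
  H: 6.1% (difference: 4.0%)
  R: 6.0% (difference: 4.1%)
  D: 4.3% (difference: 5.8%)
Step 3: 'E' most likely represents 'T' (frequency 9.1%).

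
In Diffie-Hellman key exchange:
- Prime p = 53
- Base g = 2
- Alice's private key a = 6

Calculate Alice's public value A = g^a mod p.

Step 1: A = g^a mod p = 2^6 mod 53.
  2^1 mod 53 = 2
  2^2 mod 53 = (2 * 2) mod 53 = 4
  2^3 mod 53 = (4 * 2) mod 53 = 8
  2^4 mod 53 = (8 * 2) mod 53 = 16
  2^5 mod 53 = (16 * 2) mod 53 = 32
  2^6 mod 53 = (32 * 2) mod 53 = 11
Result: A = 11.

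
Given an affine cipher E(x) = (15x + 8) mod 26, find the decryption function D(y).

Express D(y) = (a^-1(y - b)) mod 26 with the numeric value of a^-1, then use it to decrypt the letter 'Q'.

Step 1: Find a^-1, the modular inverse of 15 mod 26.
Step 2: We need 15 * a^-1 = 1 (mod 26).
Step 3: 15 * 7 = 105 = 4 * 26 + 1, so a^-1 = 7.
Step 4: D(y) = 7(y - 8) mod 26.
Step 5: Apply to 'Q' (y = 16): D(16) = 7 * (16 - 8) mod 26 = 7 * 8 mod 26 = 4 -> 'E'.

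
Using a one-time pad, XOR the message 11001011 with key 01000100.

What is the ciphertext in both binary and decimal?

Step 1: Write out the XOR operation bit by bit:
  Message: 11001011
  Key:     01000100
  XOR:     10001111
Step 2: Convert to decimal: 10001111 = 143.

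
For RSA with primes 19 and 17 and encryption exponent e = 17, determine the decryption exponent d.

Step 1: n = 19 * 17 = 323.
Step 2: phi(n) = 18 * 16 = 288.
Step 3: Find d such that 17 * d = 1 (mod 288).
Step 4: d = 17^(-1) mod 288 = 17.
Verification: 17 * 17 = 289 = 1 * 288 + 1.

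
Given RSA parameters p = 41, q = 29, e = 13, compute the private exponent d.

Step 1: n = 41 * 29 = 1189.
Step 2: phi(n) = 40 * 28 = 1120.
Step 3: Find d such that 13 * d = 1 (mod 1120).
Step 4: d = 13^(-1) mod 1120 = 517.
Verification: 13 * 517 = 6721 = 6 * 1120 + 1.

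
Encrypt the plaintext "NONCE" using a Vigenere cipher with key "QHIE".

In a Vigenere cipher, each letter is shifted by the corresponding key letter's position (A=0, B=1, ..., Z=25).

Step 1: Repeat key to match plaintext length:
  Plaintext: NONCE
  Key:       QHIEQ
Step 2: Encrypt each letter:
  N(13) + Q(16) = (13+16) mod 26 = 3 = D
  O(14) + H(7) = (14+7) mod 26 = 21 = V
  N(13) + I(8) = (13+8) mod 26 = 21 = V
  C(2) + E(4) = (2+4) mod 26 = 6 = G
  E(4) + Q(16) = (4+16) mod 26 = 20 = U
Ciphertext: DVVGU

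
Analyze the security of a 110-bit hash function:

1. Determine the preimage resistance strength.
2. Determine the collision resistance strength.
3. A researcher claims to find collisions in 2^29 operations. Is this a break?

Step 1: Preimage resistance requires brute-force of 2^110 operations.
Step 2: Collision resistance (birthday bound) = 2^(110/2) = 2^55.
Step 3: The claimed attack costs 2^29 operations.
Step 4: Since 2^29 < 2^55, the claimed attack beats the generic birthday bound, so collision resistance is broken.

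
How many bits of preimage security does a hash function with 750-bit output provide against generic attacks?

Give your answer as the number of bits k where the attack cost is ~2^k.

Step 1: The hash has a 750-bit output.
Step 2: Preimage resistance means: given a digest h(x), it should be infeasible to find any input that hashes to it.
With a 750-bit output there are 2^750 possible digests, so a generic brute-force preimage search costs about 2^750 evaluations.
Step 3: Security level = 750 bits.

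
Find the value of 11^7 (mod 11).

Step 1: Compute 11^7 mod 11 step by step, reducing modulo 11 at each step.
  11^1 mod 11 = 0
  11^2 mod 11 = (0 * 11) mod 11 = 0
  11^3 mod 11 = (0 * 11) mod 11 = 0
  11^4 mod 11 = (0 * 11) mod 11 = 0
  11^5 mod 11 = (0 * 11) mod 11 = 0
  11^6 mod 11 = (0 * 11) mod 11 = 0
  11^7 mod 11 = (0 * 11) mod 11 = 0
Step 2: Result = 0.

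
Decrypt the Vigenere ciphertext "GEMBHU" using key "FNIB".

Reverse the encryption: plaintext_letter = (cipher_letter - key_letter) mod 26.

Step 1: Extend key: FNIBFN
Step 2: Decrypt each letter (c - k) mod 26:
  G(6) - F(5) = (6-5) mod 26 = 1 = B
  E(4) - N(13) = (4-13) mod 26 = 17 = R
  M(12) - I(8) = (12-8) mod 26 = 4 = E
  B(1) - B(1) = (1-1) mod 26 = 0 = A
  H(7) - F(5) = (7-5) mod 26 = 2 = C
  U(20) - N(13) = (20-13) mod 26 = 7 = H
Plaintext: BREACH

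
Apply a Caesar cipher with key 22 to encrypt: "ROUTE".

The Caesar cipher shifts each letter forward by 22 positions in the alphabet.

Step 1: For each letter, shift forward by 22 positions (mod 26).
  R (position 17) -> position (17+22) mod 26 = 13 -> N
  O (position 14) -> position (14+22) mod 26 = 10 -> K
  U (position 20) -> position (20+22) mod 26 = 16 -> Q
  T (position 19) -> position (19+22) mod 26 = 15 -> P
  E (position 4) -> position (4+22) mod 26 = 0 -> A
Result: NKQPA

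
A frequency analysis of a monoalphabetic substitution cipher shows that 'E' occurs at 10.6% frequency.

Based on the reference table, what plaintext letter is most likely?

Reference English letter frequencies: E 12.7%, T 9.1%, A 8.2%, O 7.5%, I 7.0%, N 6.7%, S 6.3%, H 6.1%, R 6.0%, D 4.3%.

Step 1: The observed frequency is 10.6%.
Step 2: Compare with English frequencies:
  E: 12.7% (difference: 2.1%)
  T: 9.1% (difference: 1.5%) <-- closest
  A: 8.2% (difference: 2.4%)
  O: 7.5% (difference: 3.1%)
  I: 7.0% (difference: 3.6%)
  N: 6.7% (difference: 3.9%)
  S: 6.3% (difference: 4.3%)
  H: 6.1% (difference: 4.5%)
  R: 6.0% (difference: 4.6%)
  D: 4.3% (difference: 6.3%)
Step 3: 'E' most likely represents 'T' (frequency 9.1%).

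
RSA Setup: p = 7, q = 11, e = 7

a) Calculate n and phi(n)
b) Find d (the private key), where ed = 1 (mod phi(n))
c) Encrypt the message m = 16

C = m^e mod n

Step 1: n = 7 * 11 = 77.
Step 2: phi(n) = (7-1)(11-1) = 6 * 10 = 60.
Step 3: Find d = 7^(-1) mod 60 = 43.
  Verify: 7 * 43 = 301 = 1 (mod 60).
Step 4: C = 16^7 mod 77 = 58.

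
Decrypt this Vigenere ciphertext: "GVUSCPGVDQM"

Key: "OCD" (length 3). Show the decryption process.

Step 1: Key 'OCD' has length 3. Extended key: OCDOCDOCDOC
Step 2: Decrypt each position:
  G(6) - O(14) = 18 = S
  V(21) - C(2) = 19 = T
  U(20) - D(3) = 17 = R
  S(18) - O(14) = 4 = E
  C(2) - C(2) = 0 = A
  P(15) - D(3) = 12 = M
  G(6) - O(14) = 18 = S
  V(21) - C(2) = 19 = T
  D(3) - D(3) = 0 = A
  Q(16) - O(14) = 2 = C
  M(12) - C(2) = 10 = K
Plaintext: STREAMSTACK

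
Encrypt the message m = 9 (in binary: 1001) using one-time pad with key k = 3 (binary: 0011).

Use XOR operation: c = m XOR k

Step 1: Write out the XOR operation bit by bit:
  Message: 1001
  Key:     0011
  XOR:     1010
Step 2: Convert to decimal: 1010 = 10.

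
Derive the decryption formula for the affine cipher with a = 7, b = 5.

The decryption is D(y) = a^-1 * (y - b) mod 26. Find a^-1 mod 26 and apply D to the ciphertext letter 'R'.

Step 1: Find a^-1, the modular inverse of 7 mod 26.
Step 2: We need 7 * a^-1 = 1 (mod 26).
Step 3: 7 * 15 = 105 = 4 * 26 + 1, so a^-1 = 15.
Step 4: D(y) = 15(y - 5) mod 26.
Step 5: Apply to 'R' (y = 17): D(17) = 15 * (17 - 5) mod 26 = 15 * 12 mod 26 = 24 -> 'Y'.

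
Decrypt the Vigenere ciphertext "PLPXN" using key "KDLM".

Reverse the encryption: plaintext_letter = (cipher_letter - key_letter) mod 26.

Step 1: Extend key: KDLMK
Step 2: Decrypt each letter (c - k) mod 26:
  P(15) - K(10) = (15-10) mod 26 = 5 = F
  L(11) - D(3) = (11-3) mod 26 = 8 = I
  P(15) - L(11) = (15-11) mod 26 = 4 = E
  X(23) - M(12) = (23-12) mod 26 = 11 = L
  N(13) - K(10) = (13-10) mod 26 = 3 = D
Plaintext: FIELD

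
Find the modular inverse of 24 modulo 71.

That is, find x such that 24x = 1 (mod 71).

Step 1: We need x such that 24 * x = 1 (mod 71).
Step 2: Using the extended Euclidean algorithm or trial:
  24 * 3 = 72 = 1 * 71 + 1.
Step 3: Since 72 mod 71 = 1, the inverse is x = 3.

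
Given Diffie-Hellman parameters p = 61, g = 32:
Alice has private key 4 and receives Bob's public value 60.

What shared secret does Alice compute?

Step 1: s = B^a mod p = 60^4 mod 61.
  60^1 mod 61 = 60
  60^2 mod 61 = (60 * 60) mod 61 = 1
  60^3 mod 61 = (1 * 60) mod 61 = 60
  60^4 mod 61 = (60 * 60) mod 61 = 1
Result: shared secret = 1.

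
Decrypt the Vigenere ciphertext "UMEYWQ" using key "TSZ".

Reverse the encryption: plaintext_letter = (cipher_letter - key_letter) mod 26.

Step 1: Extend key: TSZTSZ
Step 2: Decrypt each letter (c - k) mod 26:
  U(20) - T(19) = (20-19) mod 26 = 1 = B
  M(12) - S(18) = (12-18) mod 26 = 20 = U
  E(4) - Z(25) = (4-25) mod 26 = 5 = F
  Y(24) - T(19) = (24-19) mod 26 = 5 = F
  W(22) - S(18) = (22-18) mod 26 = 4 = E
  Q(16) - Z(25) = (16-25) mod 26 = 17 = R
Plaintext: BUFFER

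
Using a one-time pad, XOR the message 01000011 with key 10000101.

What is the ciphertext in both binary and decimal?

Step 1: Write out the XOR operation bit by bit:
  Message: 01000011
  Key:     10000101
  XOR:     11000110
Step 2: Convert to decimal: 11000110 = 198.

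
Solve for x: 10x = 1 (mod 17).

Step 1: We need x such that 10 * x = 1 (mod 17).
Step 2: Using the extended Euclidean algorithm or trial:
  10 * 12 = 120 = 7 * 17 + 1.
Step 3: Since 120 mod 17 = 1, the inverse is x = 12.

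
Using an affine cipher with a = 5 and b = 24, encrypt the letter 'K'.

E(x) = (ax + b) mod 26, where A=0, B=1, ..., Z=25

Step 1: Convert 'K' to number: x = 10.
Step 2: E(10) = (5 * 10 + 24) mod 26 = 74 mod 26 = 22.
Step 3: Convert 22 back to letter: W.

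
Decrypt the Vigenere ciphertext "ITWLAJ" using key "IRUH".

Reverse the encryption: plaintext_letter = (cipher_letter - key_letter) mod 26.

Step 1: Extend key: IRUHIR
Step 2: Decrypt each letter (c - k) mod 26:
  I(8) - I(8) = (8-8) mod 26 = 0 = A
  T(19) - R(17) = (19-17) mod 26 = 2 = C
  W(22) - U(20) = (22-20) mod 26 = 2 = C
  L(11) - H(7) = (11-7) mod 26 = 4 = E
  A(0) - I(8) = (0-8) mod 26 = 18 = S
  J(9) - R(17) = (9-17) mod 26 = 18 = S
Plaintext: ACCESS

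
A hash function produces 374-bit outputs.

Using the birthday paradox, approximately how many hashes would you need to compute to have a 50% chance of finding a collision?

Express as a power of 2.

Step 1: The birthday paradox gives collision probability ~50% after sqrt(2^n) = 2^(n/2) hashes.
Step 2: For 374-bit output: 2^(374/2) = 2^187.
Step 3: Approximately 2^187 hash computations needed.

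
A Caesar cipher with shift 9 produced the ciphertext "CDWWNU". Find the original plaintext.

Step 1: Reverse the shift by subtracting 9 from each letter position.
  C (position 2) -> position (2-9) mod 26 = 19 -> T
  D (position 3) -> position (3-9) mod 26 = 20 -> U
  W (position 22) -> position (22-9) mod 26 = 13 -> N
  W (position 22) -> position (22-9) mod 26 = 13 -> N
  N (position 13) -> position (13-9) mod 26 = 4 -> E
  U (position 20) -> position (20-9) mod 26 = 11 -> L
Decrypted message: TUNNEL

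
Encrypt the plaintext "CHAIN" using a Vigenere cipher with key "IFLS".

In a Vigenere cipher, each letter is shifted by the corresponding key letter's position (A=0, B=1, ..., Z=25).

Step 1: Repeat key to match plaintext length:
  Plaintext: CHAIN
  Key:       IFLSI
Step 2: Encrypt each letter:
  C(2) + I(8) = (2+8) mod 26 = 10 = K
  H(7) + F(5) = (7+5) mod 26 = 12 = M
  A(0) + L(11) = (0+11) mod 26 = 11 = L
  I(8) + S(18) = (8+18) mod 26 = 0 = A
  N(13) + I(8) = (13+8) mod 26 = 21 = V
Ciphertext: KMLAV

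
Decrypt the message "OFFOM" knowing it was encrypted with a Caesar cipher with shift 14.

Step 1: Reverse the shift by subtracting 14 from each letter position.
  O (position 14) -> position (14-14) mod 26 = 0 -> A
  F (position 5) -> position (5-14) mod 26 = 17 -> R
  F (position 5) -> position (5-14) mod 26 = 17 -> R
  O (position 14) -> position (14-14) mod 26 = 0 -> A
  M (position 12) -> position (12-14) mod 26 = 24 -> Y
Decrypted message: ARRAY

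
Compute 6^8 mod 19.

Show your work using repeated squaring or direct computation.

Step 1: Compute 6^8 mod 19 step by step, reducing modulo 19 at each step.
  6^1 mod 19 = 6
  6^2 mod 19 = (6 * 6) mod 19 = 17
  6^3 mod 19 = (17 * 6) mod 19 = 7
  6^4 mod 19 = (7 * 6) mod 19 = 4
  6^5 mod 19 = (4 * 6) mod 19 = 5
  6^6 mod 19 = (5 * 6) mod 19 = 11
  6^7 mod 19 = (11 * 6) mod 19 = 9
  6^8 mod 19 = (9 * 6) mod 19 = 16
Step 2: Result = 16.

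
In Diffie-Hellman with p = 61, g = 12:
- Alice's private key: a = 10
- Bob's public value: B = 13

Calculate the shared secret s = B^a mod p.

Step 1: s = B^a mod p = 13^10 mod 61.
  13^1 mod 61 = 13
  13^2 mod 61 = (13 * 13) mod 61 = 47
  13^3 mod 61 = (47 * 13) mod 61 = 1
  13^4 mod 61 = (1 * 13) mod 61 = 13
  13^5 mod 61 = (13 * 13) mod 61 = 47
  13^6 mod 61 = (47 * 13) mod 61 = 1
  13^7 mod 61 = (1 * 13) mod 61 = 13
  13^8 mod 61 = (13 * 13) mod 61 = 47
  13^9 mod 61 = (47 * 13) mod 61 = 1
  13^10 mod 61 = (1 * 13) mod 61 = 13
Result: shared secret = 13.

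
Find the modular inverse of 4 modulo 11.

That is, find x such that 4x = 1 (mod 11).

Step 1: We need x such that 4 * x = 1 (mod 11).
Step 2: Using the extended Euclidean algorithm or trial:
  4 * 3 = 12 = 1 * 11 + 1.
Step 3: Since 12 mod 11 = 1, the inverse is x = 3.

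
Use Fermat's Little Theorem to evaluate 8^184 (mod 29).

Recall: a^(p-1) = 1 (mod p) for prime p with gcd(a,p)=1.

Step 1: Since 29 is prime, by Fermat's Little Theorem: 8^28 = 1 (mod 29).
Step 2: Reduce exponent: 184 mod 28 = 16.
Step 3: So 8^184 = 8^16 (mod 29).
Step 4: 8^16 mod 29 = 23.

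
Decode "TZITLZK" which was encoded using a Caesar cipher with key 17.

Step 1: Reverse the shift by subtracting 17 from each letter position.
  T (position 19) -> position (19-17) mod 26 = 2 -> C
  Z (position 25) -> position (25-17) mod 26 = 8 -> I
  I (position 8) -> position (8-17) mod 26 = 17 -> R
  T (position 19) -> position (19-17) mod 26 = 2 -> C
  L (position 11) -> position (11-17) mod 26 = 20 -> U
  Z (position 25) -> position (25-17) mod 26 = 8 -> I
  K (position 10) -> position (10-17) mod 26 = 19 -> T
Decrypted message: CIRCUIT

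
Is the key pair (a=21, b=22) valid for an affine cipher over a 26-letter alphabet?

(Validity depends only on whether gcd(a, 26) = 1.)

Step 1: Compute gcd(21, 26).
Step 2: gcd(21, 26) = 1.
Since gcd = 1, 21 is coprime with 26, so it is a valid key.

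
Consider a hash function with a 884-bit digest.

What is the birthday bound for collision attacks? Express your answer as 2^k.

Step 1: The birthday paradox gives collision probability ~50% after sqrt(2^n) = 2^(n/2) hashes.
Step 2: For 884-bit output: 2^(884/2) = 2^442.
Step 3: Approximately 2^442 hash computations needed.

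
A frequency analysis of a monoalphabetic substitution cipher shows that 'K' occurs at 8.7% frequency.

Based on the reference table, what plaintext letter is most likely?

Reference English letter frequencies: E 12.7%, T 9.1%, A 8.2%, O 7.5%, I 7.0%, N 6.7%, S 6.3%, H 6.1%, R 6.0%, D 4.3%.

Step 1: The observed frequency is 8.7%.
Step 2: Compare with English frequencies:
  E: 12.7% (difference: 4.0%)
  T: 9.1% (difference: 0.4%) <-- closest
  A: 8.2% (difference: 0.5%)
  O: 7.5% (difference: 1.2%)
  I: 7.0% (difference: 1.7%)
  N: 6.7% (difference: 2.0%)
  S: 6.3% (difference: 2.4%)
  H: 6.1% (difference: 2.6%)
  R: 6.0% (difference: 2.7%)
  D: 4.3% (difference: 4.4%)
Step 3: 'K' most likely represents 'T' (frequency 9.1%).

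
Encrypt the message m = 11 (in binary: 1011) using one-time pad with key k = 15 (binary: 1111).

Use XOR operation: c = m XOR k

Step 1: Write out the XOR operation bit by bit:
  Message: 1011
  Key:     1111
  XOR:     0100
Step 2: Convert to decimal: 0100 = 4.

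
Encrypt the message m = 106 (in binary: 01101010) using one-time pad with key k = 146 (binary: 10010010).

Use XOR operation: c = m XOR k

Step 1: Write out the XOR operation bit by bit:
  Message: 01101010
  Key:     10010010
  XOR:     11111000
Step 2: Convert to decimal: 11111000 = 248.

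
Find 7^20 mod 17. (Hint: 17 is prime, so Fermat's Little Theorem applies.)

Step 1: Since 17 is prime, by Fermat's Little Theorem: 7^16 = 1 (mod 17).
Step 2: Reduce exponent: 20 mod 16 = 4.
Step 3: So 7^20 = 7^4 (mod 17).
Step 4: 7^4 mod 17 = 4.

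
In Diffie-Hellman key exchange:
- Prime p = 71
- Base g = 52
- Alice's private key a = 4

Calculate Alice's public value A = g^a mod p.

Step 1: A = g^a mod p = 52^4 mod 71.
  52^1 mod 71 = 52
  52^2 mod 71 = (52 * 52) mod 71 = 6
  52^3 mod 71 = (6 * 52) mod 71 = 28
  52^4 mod 71 = (28 * 52) mod 71 = 36
Result: A = 36.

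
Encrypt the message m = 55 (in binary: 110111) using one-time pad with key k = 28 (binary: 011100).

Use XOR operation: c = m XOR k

Step 1: Write out the XOR operation bit by bit:
  Message: 110111
  Key:     011100
  XOR:     101011
Step 2: Convert to decimal: 101011 = 43.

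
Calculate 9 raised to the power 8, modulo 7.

Step 1: Compute 9^8 mod 7 step by step, reducing modulo 7 at each step.
  9^1 mod 7 = 2
  9^2 mod 7 = (2 * 9) mod 7 = 4
  9^3 mod 7 = (4 * 9) mod 7 = 1
  9^4 mod 7 = (1 * 9) mod 7 = 2
  9^5 mod 7 = (2 * 9) mod 7 = 4
  9^6 mod 7 = (4 * 9) mod 7 = 1
  9^7 mod 7 = (1 * 9) mod 7 = 2
  9^8 mod 7 = (2 * 9) mod 7 = 4
Step 2: Result = 4.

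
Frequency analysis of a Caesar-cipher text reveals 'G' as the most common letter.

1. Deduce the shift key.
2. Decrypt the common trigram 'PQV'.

Step 1: In English, 'E' is the most frequent letter (12.7%).
Step 2: The most frequent ciphertext letter is 'G' (position 6).
Step 3: Shift = (6 - 4) mod 26 = 2.
Step 4: Decrypt 'PQV' by shifting back 2:
  P -> N
  Q -> O
  V -> T
Step 5: 'PQV' decrypts to 'NOT'.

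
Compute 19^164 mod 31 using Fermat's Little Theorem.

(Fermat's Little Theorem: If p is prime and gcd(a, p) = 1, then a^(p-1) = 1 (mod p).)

Step 1: Since 31 is prime, by Fermat's Little Theorem: 19^30 = 1 (mod 31).
Step 2: Reduce exponent: 164 mod 30 = 14.
Step 3: So 19^164 = 19^14 (mod 31).
Step 4: 19^14 mod 31 = 18.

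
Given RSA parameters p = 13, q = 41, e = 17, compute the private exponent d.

Step 1: n = 13 * 41 = 533.
Step 2: phi(n) = 12 * 40 = 480.
Step 3: Find d such that 17 * d = 1 (mod 480).
Step 4: d = 17^(-1) mod 480 = 113.
Verification: 17 * 113 = 1921 = 4 * 480 + 1.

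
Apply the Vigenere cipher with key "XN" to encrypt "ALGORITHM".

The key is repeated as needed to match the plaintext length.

Step 1: Repeat key to match plaintext length:
  Plaintext: ALGORITHM
  Key:       XNXNXNXNX
Step 2: Encrypt each letter:
  A(0) + X(23) = (0+23) mod 26 = 23 = X
  L(11) + N(13) = (11+13) mod 26 = 24 = Y
  G(6) + X(23) = (6+23) mod 26 = 3 = D
  O(14) + N(13) = (14+13) mod 26 = 1 = B
  R(17) + X(23) = (17+23) mod 26 = 14 = O
  I(8) + N(13) = (8+13) mod 26 = 21 = V
  T(19) + X(23) = (19+23) mod 26 = 16 = Q
  H(7) + N(13) = (7+13) mod 26 = 20 = U
  M(12) + X(23) = (12+23) mod 26 = 9 = J
Ciphertext: XYDBOVQUJ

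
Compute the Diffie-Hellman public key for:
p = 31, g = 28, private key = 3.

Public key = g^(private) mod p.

Step 1: A = g^a mod p = 28^3 mod 31.
  28^1 mod 31 = 28
  28^2 mod 31 = (28 * 28) mod 31 = 9
  28^3 mod 31 = (9 * 28) mod 31 = 4
Result: A = 4.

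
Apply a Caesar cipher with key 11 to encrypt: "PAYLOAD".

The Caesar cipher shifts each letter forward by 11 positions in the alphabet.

Step 1: For each letter, shift forward by 11 positions (mod 26).
  P (position 15) -> position (15+11) mod 26 = 0 -> A
  A (position 0) -> position (0+11) mod 26 = 11 -> L
  Y (position 24) -> position (24+11) mod 26 = 9 -> J
  L (position 11) -> position (11+11) mod 26 = 22 -> W
  O (position 14) -> position (14+11) mod 26 = 25 -> Z
  A (position 0) -> position (0+11) mod 26 = 11 -> L
  D (position 3) -> position (3+11) mod 26 = 14 -> O
Result: ALJWZLO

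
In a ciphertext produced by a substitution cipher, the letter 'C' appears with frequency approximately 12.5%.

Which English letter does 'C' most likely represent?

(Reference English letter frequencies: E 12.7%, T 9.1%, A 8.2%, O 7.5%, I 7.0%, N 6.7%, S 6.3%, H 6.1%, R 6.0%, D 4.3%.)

Step 1: The observed frequency is 12.5%.
Step 2: Compare with English frequencies:
  E: 12.7% (difference: 0.2%) <-- closest
  T: 9.1% (difference: 3.4%)
  A: 8.2% (difference: 4.3%)
  O: 7.5% (difference: 5.0%)
  I: 7.0% (difference: 5.5%)
  N: 6.7% (difference: 5.8%)
  S: 6.3% (difference: 6.2%)
  H: 6.1% (difference: 6.4%)
  R: 6.0% (difference: 6.5%)
  D: 4.3% (difference: 8.2%)
Step 3: 'C' most likely represents 'E' (frequency 12.7%).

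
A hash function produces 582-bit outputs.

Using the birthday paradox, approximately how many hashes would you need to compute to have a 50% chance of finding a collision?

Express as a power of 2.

Step 1: The birthday paradox gives collision probability ~50% after sqrt(2^n) = 2^(n/2) hashes.
Step 2: For 582-bit output: 2^(582/2) = 2^291.
Step 3: Approximately 2^291 hash computations needed.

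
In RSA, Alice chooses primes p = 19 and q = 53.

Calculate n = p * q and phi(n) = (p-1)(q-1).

Step 1: n = p * q = 19 * 53 = 1007.
Step 2: phi(n) = (p-1)(q-1) = 18 * 52 = 936.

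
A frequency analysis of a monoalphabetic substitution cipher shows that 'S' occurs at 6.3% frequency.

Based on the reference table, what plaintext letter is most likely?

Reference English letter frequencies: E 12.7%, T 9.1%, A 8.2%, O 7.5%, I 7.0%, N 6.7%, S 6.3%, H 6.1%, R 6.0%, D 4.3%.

Step 1: The observed frequency is 6.3%.
Step 2: Compare with English frequencies:
  E: 12.7% (difference: 6.4%)
  T: 9.1% (difference: 2.8%)
  A: 8.2% (difference: 1.9%)
  O: 7.5% (difference: 1.2%)
  I: 7.0% (difference: 0.7%)
  N: 6.7% (difference: 0.4%)
  S: 6.3% (difference: 0.0%) <-- closest
  H: 6.1% (difference: 0.2%)
  R: 6.0% (difference: 0.3%)
  D: 4.3% (difference: 2.0%)
Step 3: 'S' most likely represents 'S' (frequency 6.3%).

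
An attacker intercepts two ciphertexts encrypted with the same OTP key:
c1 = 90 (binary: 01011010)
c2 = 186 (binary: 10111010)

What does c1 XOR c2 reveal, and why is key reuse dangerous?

Step 1: c1 XOR c2 = (m1 XOR k) XOR (m2 XOR k).
Step 2: By XOR associativity/commutativity: = m1 XOR m2 XOR k XOR k = m1 XOR m2.
Step 3: 01011010 XOR 10111010 = 11100000 = 224.
Step 4: The key cancels out! An attacker learns m1 XOR m2 = 224, revealing the relationship between plaintexts.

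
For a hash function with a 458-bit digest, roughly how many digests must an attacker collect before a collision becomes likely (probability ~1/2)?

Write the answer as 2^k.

Step 1: The birthday paradox gives collision probability ~50% after sqrt(2^n) = 2^(n/2) hashes.
Step 2: For 458-bit output: 2^(458/2) = 2^229.
Step 3: Approximately 2^229 hash computations needed.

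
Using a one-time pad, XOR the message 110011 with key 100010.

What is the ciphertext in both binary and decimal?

Step 1: Write out the XOR operation bit by bit:
  Message: 110011
  Key:     100010
  XOR:     010001
Step 2: Convert to decimal: 010001 = 17.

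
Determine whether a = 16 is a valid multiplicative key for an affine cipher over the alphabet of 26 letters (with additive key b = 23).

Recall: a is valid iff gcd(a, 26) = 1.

Step 1: Compute gcd(16, 26).
Step 2: gcd(16, 26) = 2.
Since gcd = 2 != 1, 16 shares a common factor with 26, so it cannot be used.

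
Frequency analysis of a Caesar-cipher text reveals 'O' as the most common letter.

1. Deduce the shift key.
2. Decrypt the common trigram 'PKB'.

Step 1: In English, 'E' is the most frequent letter (12.7%).
Step 2: The most frequent ciphertext letter is 'O' (position 14).
Step 3: Shift = (14 - 4) mod 26 = 10.
Step 4: Decrypt 'PKB' by shifting back 10:
  P -> F
  K -> A
  B -> R
Step 5: 'PKB' decrypts to 'FAR'.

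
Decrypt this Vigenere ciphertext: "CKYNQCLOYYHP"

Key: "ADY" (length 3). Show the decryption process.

Step 1: Key 'ADY' has length 3. Extended key: ADYADYADYADY
Step 2: Decrypt each position:
  C(2) - A(0) = 2 = C
  K(10) - D(3) = 7 = H
  Y(24) - Y(24) = 0 = A
  N(13) - A(0) = 13 = N
  Q(16) - D(3) = 13 = N
  C(2) - Y(24) = 4 = E
  L(11) - A(0) = 11 = L
  O(14) - D(3) = 11 = L
  Y(24) - Y(24) = 0 = A
  Y(24) - A(0) = 24 = Y
  H(7) - D(3) = 4 = E
  P(15) - Y(24) = 17 = R
Plaintext: CHANNELLAYER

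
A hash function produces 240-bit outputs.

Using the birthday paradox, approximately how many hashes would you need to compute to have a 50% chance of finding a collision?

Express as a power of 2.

Step 1: The birthday paradox gives collision probability ~50% after sqrt(2^n) = 2^(n/2) hashes.
Step 2: For 240-bit output: 2^(240/2) = 2^120.
Step 3: Approximately 2^120 hash computations needed.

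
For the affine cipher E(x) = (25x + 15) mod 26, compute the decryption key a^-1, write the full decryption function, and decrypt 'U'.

Step 1: Find a^-1, the modular inverse of 25 mod 26.
Step 2: We need 25 * a^-1 = 1 (mod 26).
Step 3: 25 * 25 = 625 = 24 * 26 + 1, so a^-1 = 25.
Step 4: D(y) = 25(y - 15) mod 26.
Step 5: Apply to 'U' (y = 20): D(20) = 25 * (20 - 15) mod 26 = 25 * 5 mod 26 = 21 -> 'V'.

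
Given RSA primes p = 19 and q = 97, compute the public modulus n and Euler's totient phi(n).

Step 1: n = p * q = 19 * 97 = 1843.
Step 2: phi(n) = (p-1)(q-1) = 18 * 96 = 1728.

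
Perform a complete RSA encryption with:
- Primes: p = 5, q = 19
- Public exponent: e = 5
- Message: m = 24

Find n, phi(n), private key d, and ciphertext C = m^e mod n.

Step 1: n = 5 * 19 = 95.
Step 2: phi(n) = (5-1)(19-1) = 4 * 18 = 72.
Step 3: Find d = 5^(-1) mod 72 = 29.
  Verify: 5 * 29 = 145 = 1 (mod 72).
Step 4: C = 24^5 mod 95 = 9.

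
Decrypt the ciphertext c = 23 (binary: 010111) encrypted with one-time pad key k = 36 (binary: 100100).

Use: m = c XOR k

Step 1: XOR ciphertext with key:
  Ciphertext: 010111
  Key:        100100
  XOR:        110011
Step 2: Plaintext = 110011 = 51 in decimal.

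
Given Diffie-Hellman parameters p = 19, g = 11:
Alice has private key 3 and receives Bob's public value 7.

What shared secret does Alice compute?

Step 1: s = B^a mod p = 7^3 mod 19.
  7^1 mod 19 = 7
  7^2 mod 19 = (7 * 7) mod 19 = 11
  7^3 mod 19 = (11 * 7) mod 19 = 1
Result: shared secret = 1.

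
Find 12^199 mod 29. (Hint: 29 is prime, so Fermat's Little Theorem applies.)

Step 1: Since 29 is prime, by Fermat's Little Theorem: 12^28 = 1 (mod 29).
Step 2: Reduce exponent: 199 mod 28 = 3.
Step 3: So 12^199 = 12^3 (mod 29).
Step 4: 12^3 mod 29 = 17.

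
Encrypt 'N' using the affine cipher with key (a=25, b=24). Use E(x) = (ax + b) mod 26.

Step 1: Convert 'N' to number: x = 13.
Step 2: E(13) = (25 * 13 + 24) mod 26 = 349 mod 26 = 11.
Step 3: Convert 11 back to letter: L.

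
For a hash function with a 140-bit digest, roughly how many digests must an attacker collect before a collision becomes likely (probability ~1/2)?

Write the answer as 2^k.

Step 1: The birthday paradox gives collision probability ~50% after sqrt(2^n) = 2^(n/2) hashes.
Step 2: For 140-bit output: 2^(140/2) = 2^70.
Step 3: Approximately 2^70 hash computations needed.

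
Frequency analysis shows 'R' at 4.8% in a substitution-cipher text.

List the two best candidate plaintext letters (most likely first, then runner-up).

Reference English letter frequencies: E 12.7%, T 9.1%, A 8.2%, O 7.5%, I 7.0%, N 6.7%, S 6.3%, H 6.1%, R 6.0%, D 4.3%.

Step 1: Observed frequency of 'R' is 4.8%.
Step 2: Compute distances to each reference frequency and sort:
  D (4.3%): difference = 0.5% <-- BEST
  R (6.0%): difference = 1.2% <-- RUNNER-UP
  H (6.1%): difference = 1.3%
  S (6.3%): difference = 1.5%
  N (6.7%): difference = 1.9%
Step 3: Most likely is 'D' (4.3%, diff 0.5%); second most likely is 'R' (6.0%, diff 1.2%).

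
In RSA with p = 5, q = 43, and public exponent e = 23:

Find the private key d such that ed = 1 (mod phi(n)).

Step 1: n = 5 * 43 = 215.
Step 2: phi(n) = 4 * 42 = 168.
Step 3: Find d such that 23 * d = 1 (mod 168).
Step 4: d = 23^(-1) mod 168 = 95.
Verification: 23 * 95 = 2185 = 13 * 168 + 1.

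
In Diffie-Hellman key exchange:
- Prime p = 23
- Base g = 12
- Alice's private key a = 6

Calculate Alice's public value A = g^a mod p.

Step 1: A = g^a mod p = 12^6 mod 23.
  12^1 mod 23 = 12
  12^2 mod 23 = (12 * 12) mod 23 = 6
  12^3 mod 23 = (6 * 12) mod 23 = 3
  12^4 mod 23 = (3 * 12) mod 23 = 13
  12^5 mod 23 = (13 * 12) mod 23 = 18
  12^6 mod 23 = (18 * 12) mod 23 = 9
Result: A = 9.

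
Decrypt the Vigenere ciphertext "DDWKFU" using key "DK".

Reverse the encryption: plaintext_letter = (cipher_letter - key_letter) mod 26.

Step 1: Extend key: DKDKDK
Step 2: Decrypt each letter (c - k) mod 26:
  D(3) - D(3) = (3-3) mod 26 = 0 = A
  D(3) - K(10) = (3-10) mod 26 = 19 = T
  W(22) - D(3) = (22-3) mod 26 = 19 = T
  K(10) - K(10) = (10-10) mod 26 = 0 = A
  F(5) - D(3) = (5-3) mod 26 = 2 = C
  U(20) - K(10) = (20-10) mod 26 = 10 = K
Plaintext: ATTACK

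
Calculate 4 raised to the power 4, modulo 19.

Step 1: Compute 4^4 mod 19 step by step, reducing modulo 19 at each step.
  4^1 mod 19 = 4
  4^2 mod 19 = (4 * 4) mod 19 = 16
  4^3 mod 19 = (16 * 4) mod 19 = 7
  4^4 mod 19 = (7 * 4) mod 19 = 9
Step 2: Result = 9.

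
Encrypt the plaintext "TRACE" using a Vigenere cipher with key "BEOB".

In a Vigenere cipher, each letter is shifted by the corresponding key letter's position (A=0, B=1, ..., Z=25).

Step 1: Repeat key to match plaintext length:
  Plaintext: TRACE
  Key:       BEOBB
Step 2: Encrypt each letter:
  T(19) + B(1) = (19+1) mod 26 = 20 = U
  R(17) + E(4) = (17+4) mod 26 = 21 = V
  A(0) + O(14) = (0+14) mod 26 = 14 = O
  C(2) + B(1) = (2+1) mod 26 = 3 = D
  E(4) + B(1) = (4+1) mod 26 = 5 = F
Ciphertext: UVODF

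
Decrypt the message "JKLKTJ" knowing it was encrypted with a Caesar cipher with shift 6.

Step 1: Reverse the shift by subtracting 6 from each letter position.
  J (position 9) -> position (9-6) mod 26 = 3 -> D
  K (position 10) -> position (10-6) mod 26 = 4 -> E
  L (position 11) -> position (11-6) mod 26 = 5 -> F
  K (position 10) -> position (10-6) mod 26 = 4 -> E
  T (position 19) -> position (19-6) mod 26 = 13 -> N
  J (position 9) -> position (9-6) mod 26 = 3 -> D
Decrypted message: DEFEND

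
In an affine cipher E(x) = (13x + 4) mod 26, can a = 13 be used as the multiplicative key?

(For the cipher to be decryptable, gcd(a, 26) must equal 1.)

Step 1: Compute gcd(13, 26).
Step 2: gcd(13, 26) = 13.
Since gcd = 13 != 1, 13 shares a common factor with 26, so it cannot be used.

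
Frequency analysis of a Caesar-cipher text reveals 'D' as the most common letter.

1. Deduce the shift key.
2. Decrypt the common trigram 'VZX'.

Step 1: In English, 'E' is the most frequent letter (12.7%).
Step 2: The most frequent ciphertext letter is 'D' (position 3).
Step 3: Shift = (3 - 4) mod 26 = 25.
Step 4: Decrypt 'VZX' by shifting back 25:
  V -> W
  Z -> A
  X -> Y
Step 5: 'VZX' decrypts to 'WAY'.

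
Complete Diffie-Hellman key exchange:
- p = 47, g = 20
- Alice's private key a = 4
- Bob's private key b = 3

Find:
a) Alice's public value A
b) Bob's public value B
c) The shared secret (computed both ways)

Step 1: A = g^a mod p = 20^4 mod 47 = 12.
Step 2: B = g^b mod p = 20^3 mod 47 = 10.
Step 3: Alice computes s = B^a mod p = 10^4 mod 47 = 36.
Step 4: Bob computes s = A^b mod p = 12^3 mod 47 = 36.
Both sides agree: shared secret = 36.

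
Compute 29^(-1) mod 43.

Step 1: We need x such that 29 * x = 1 (mod 43).
Step 2: Using the extended Euclidean algorithm or trial:
  29 * 3 = 87 = 2 * 43 + 1.
Step 3: Since 87 mod 43 = 1, the inverse is x = 3.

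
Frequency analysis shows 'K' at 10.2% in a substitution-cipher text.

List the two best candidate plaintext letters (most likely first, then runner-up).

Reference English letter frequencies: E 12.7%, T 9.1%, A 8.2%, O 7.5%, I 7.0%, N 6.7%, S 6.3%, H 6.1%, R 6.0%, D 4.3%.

Step 1: Observed frequency of 'K' is 10.2%.
Step 2: Compute distances to each reference frequency and sort:
  T (9.1%): difference = 1.1% <-- BEST
  A (8.2%): difference = 2.0% <-- RUNNER-UP
  E (12.7%): difference = 2.5%
  O (7.5%): difference = 2.7%
  I (7.0%): difference = 3.2%
Step 3: Most likely is 'T' (9.1%, diff 1.1%); second most likely is 'A' (8.2%, diff 2.0%).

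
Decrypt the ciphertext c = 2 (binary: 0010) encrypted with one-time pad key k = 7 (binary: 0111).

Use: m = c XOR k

Step 1: XOR ciphertext with key:
  Ciphertext: 0010
  Key:        0111
  XOR:        0101
Step 2: Plaintext = 0101 = 5 in decimal.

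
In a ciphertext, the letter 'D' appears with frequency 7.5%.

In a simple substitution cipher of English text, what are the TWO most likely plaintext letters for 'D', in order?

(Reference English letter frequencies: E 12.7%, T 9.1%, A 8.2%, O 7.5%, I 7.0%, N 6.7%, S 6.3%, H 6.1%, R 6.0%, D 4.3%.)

Step 1: Observed frequency of 'D' is 7.5%.
Step 2: Compute distances to each reference frequency and sort:
  O (7.5%): difference = 0.0% <-- BEST
  I (7.0%): difference = 0.5% <-- RUNNER-UP
  A (8.2%): difference = 0.7%
  N (6.7%): difference = 0.8%
  S (6.3%): difference = 1.2%
Step 3: Most likely is 'O' (7.5%, diff 0.0%); second most likely is 'I' (7.0%, diff 0.5%).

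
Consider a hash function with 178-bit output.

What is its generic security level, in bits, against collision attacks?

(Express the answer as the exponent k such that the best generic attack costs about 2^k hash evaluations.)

Step 1: The hash has a 178-bit output.
Step 2: Collision resistance means it should be infeasible to find any x != y with h(x) = h(y).
By the birthday bound, a generic collision search succeeds after about sqrt(2^178) = 2^(178/2) = 2^89 evaluations.
Step 3: Security level = 89 bits.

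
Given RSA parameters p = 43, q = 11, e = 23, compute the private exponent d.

Step 1: n = 43 * 11 = 473.
Step 2: phi(n) = 42 * 10 = 420.
Step 3: Find d such that 23 * d = 1 (mod 420).
Step 4: d = 23^(-1) mod 420 = 347.
Verification: 23 * 347 = 7981 = 19 * 420 + 1.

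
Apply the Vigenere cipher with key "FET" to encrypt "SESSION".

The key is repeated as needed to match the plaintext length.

Step 1: Repeat key to match plaintext length:
  Plaintext: SESSION
  Key:       FETFETF
Step 2: Encrypt each letter:
  S(18) + F(5) = (18+5) mod 26 = 23 = X
  E(4) + E(4) = (4+4) mod 26 = 8 = I
  S(18) + T(19) = (18+19) mod 26 = 11 = L
  S(18) + F(5) = (18+5) mod 26 = 23 = X
  I(8) + E(4) = (8+4) mod 26 = 12 = M
  O(14) + T(19) = (14+19) mod 26 = 7 = H
  N(13) + F(5) = (13+5) mod 26 = 18 = S
Ciphertext: XILXMHS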